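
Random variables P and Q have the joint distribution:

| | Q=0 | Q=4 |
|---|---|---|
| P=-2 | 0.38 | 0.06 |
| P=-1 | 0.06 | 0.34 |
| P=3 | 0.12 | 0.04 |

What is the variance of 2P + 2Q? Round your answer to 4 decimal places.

E[P] = -0.8,  E[Q] = 1.76,  E[PQ] = -1.36
V(P) = 3.6 − (-0.8)² = 2.96;  V(Q) = 7.04 − (1.76)² = 3.9424
Cov(P,Q) = -1.36 − (-0.8)(1.76) = 0.048
V(2P + 2Q) = (2)²·2.96 + (2)²·3.9424 + 2·(2)·(2)·0.048 = 27.9936

27.9936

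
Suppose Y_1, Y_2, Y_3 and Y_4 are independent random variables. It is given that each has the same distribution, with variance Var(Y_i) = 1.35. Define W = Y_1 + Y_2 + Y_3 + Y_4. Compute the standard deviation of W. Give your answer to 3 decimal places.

2.324

By independence, Var(W) = (1)²Var(Y_1) + (1)²Var(Y_2) + (1)²Var(Y_3) + (1)²Var(Y_4)
= (1)²·1.35 + (1)²·1.35 + (1)²·1.35 + (1)²·1.35 = 5.4
sd(W) = √5.4 ≈ 2.324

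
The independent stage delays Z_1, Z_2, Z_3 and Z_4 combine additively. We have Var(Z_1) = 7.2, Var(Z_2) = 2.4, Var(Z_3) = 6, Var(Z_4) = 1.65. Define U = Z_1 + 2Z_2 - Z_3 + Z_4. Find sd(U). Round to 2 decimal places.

By independence, Var(U) = (1)²Var(Z_1) + (2)²Var(Z_2) + (-1)²Var(Z_3) + (1)²Var(Z_4)
= (1)²·7.2 + (2)²·2.4 + (-1)²·6 + (1)²·1.65 = 24.45
sd(U) = √24.45 ≈ 4.94

4.94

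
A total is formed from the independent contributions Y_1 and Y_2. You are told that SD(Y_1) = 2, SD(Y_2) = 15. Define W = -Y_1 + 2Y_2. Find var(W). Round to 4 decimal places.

var(Y_1) = 4, var(Y_2) = 225
By independence, var(W) = (-1)²var(Y_1) + (2)²var(Y_2)
= (-1)²·4 + (2)²·225 = 904

904.0000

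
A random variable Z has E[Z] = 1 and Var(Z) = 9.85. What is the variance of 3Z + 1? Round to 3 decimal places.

Var(3Z + 1) = (3)²·Var(Z) = 9·9.85 = 88.65

88.650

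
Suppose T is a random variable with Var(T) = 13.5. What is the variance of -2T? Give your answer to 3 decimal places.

54.000

Var(-2T) = (-2)²·Var(T) = 4·13.5 = 54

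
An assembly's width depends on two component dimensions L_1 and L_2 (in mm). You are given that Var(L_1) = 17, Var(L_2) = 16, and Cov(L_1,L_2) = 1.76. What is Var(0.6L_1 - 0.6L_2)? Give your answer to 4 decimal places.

10.6128

Var(0.6L_1 - 0.6L_2) = (0.6)²·Var(L_1) + (-0.6)²·Var(L_2) + 2·(0.6)·(-0.6)·Cov(L_1,L_2)
= 0.36·17 + 0.36·16 + -0.72·1.76 = 10.6128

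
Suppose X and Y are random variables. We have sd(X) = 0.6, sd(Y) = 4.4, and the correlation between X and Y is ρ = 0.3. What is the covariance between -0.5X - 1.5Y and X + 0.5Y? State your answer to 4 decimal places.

Var(X) = (0.6)² = 0.36;  Var(Y) = (4.4)² = 19.36
Cov(X,Y) = ρ·sd(X)·sd(Y) = 0.3·0.6·4.4 = 0.792
Cov(-0.5X - 1.5Y, X + 0.5Y) = (-0.5)(1)Var(X) + (-1.5)(0.5)Var(Y) + [(-0.5)(0.5) + (-1.5)(1)]Cov(X,Y)
= -0.5·0.36 + -0.75·19.36 + -1.75·0.792 = -16.086

-16.0860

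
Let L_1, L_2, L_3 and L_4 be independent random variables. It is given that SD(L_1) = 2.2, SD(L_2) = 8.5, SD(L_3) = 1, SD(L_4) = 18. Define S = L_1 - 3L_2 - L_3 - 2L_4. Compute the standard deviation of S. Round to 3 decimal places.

var(L_1) = 4.84, var(L_2) = 72.25, var(L_3) = 1, var(L_4) = 324
By independence, var(S) = (1)²var(L_1) + (-3)²var(L_2) + (-1)²var(L_3) + (-2)²var(L_4)
= (1)²·4.84 + (-3)²·72.25 + (-1)²·1 + (-2)²·324 = 1952.09
SD(S) = √1952.09 ≈ 44.182

44.182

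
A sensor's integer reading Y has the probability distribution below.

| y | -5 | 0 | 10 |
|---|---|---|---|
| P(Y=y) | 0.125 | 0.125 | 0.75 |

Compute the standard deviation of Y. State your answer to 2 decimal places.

E[Y] = (-5)(0.125) + (0)(0.125) + (10)(0.75) = 6.875
E[Y²] = (-5)²(0.125) + (0)²(0.125) + (10)²(0.75) = 78.125
Var(Y) = E[Y²] − (E[Y])² = 78.125 − (6.875)² = 30.859375
SD(Y) = √30.859375 ≈ 5.56

5.56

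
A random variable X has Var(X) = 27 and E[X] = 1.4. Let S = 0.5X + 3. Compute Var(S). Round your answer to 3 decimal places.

6.750

Var(0.5X + 3) = (0.5)²·Var(X) = 0.25·27 = 6.75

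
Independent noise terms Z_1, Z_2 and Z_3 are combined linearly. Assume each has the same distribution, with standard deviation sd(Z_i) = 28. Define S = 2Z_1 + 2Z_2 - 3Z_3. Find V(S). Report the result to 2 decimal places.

V(Z_i) = (28)² = 784
By independence, V(S) = (2)²V(Z_1) + (2)²V(Z_2) + (-3)²V(Z_3)
= (2)²·784 + (2)²·784 + (-3)²·784 = 13328

13328.00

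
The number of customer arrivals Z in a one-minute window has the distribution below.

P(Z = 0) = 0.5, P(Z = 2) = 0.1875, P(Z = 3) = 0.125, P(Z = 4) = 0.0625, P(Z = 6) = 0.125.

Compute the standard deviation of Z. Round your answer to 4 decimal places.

2.0767

E[Z] = (0)(0.5) + (2)(0.1875) + (3)(0.125) + (4)(0.0625) + (6)(0.125) = 1.75
E[Z²] = (0)²(0.5) + (2)²(0.1875) + (3)²(0.125) + (4)²(0.0625) + (6)²(0.125) = 7.375
V(Z) = E[Z²] − (E[Z])² = 7.375 − (1.75)² = 4.3125
σ(Z) = √4.3125 ≈ 2.0767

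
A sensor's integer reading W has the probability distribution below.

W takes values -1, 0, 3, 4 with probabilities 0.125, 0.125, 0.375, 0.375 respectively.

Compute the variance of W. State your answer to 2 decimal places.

E[W] = (-1)(0.125) + (0)(0.125) + (3)(0.375) + (4)(0.375) = 2.5
E[W²] = (-1)²(0.125) + (0)²(0.125) + (3)²(0.375) + (4)²(0.375) = 9.5
Var(W) = E[W²] − (E[W])² = 9.5 − (2.5)² = 3.25

3.25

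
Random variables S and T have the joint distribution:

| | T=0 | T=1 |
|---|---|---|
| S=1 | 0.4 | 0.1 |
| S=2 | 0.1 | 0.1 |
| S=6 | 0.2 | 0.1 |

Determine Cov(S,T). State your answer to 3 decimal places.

0.090

E[S] = 2.7,  E[T] = 0.3
E[ST] = 0.9
Cov(S,T) = E[ST] − E[S]E[T] = 0.9 − (2.7)(0.3) = 0.09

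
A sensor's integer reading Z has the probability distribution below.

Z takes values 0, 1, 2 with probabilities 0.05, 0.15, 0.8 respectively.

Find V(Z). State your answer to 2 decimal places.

E[Z] = (0)(0.05) + (1)(0.15) + (2)(0.8) = 1.75
E[Z²] = (0)²(0.05) + (1)²(0.15) + (2)²(0.8) = 3.35
V(Z) = E[Z²] − (E[Z])² = 3.35 − (1.75)² = 0.2875

0.29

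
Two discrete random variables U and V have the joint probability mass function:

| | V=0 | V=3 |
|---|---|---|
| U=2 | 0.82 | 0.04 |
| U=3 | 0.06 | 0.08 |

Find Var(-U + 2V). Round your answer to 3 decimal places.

E[U] = 2.14,  E[V] = 0.36,  E[UV] = 0.96
Var(U) = 4.7 − (2.14)² = 0.1204;  Var(V) = 1.08 − (0.36)² = 0.9504
Cov(U,V) = 0.96 − (2.14)(0.36) = 0.1896
Var(-U + 2V) = (-1)²·0.1204 + (2)²·0.9504 + 2·(-1)·(2)·0.1896 = 3.1636

3.164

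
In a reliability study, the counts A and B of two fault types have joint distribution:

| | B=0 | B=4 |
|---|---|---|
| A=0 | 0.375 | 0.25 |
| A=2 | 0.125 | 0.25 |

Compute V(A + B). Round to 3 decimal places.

E[A] = 0.75,  E[B] = 2,  E[AB] = 2
V(A) = 1.5 − (0.75)² = 0.9375;  V(B) = 8 − (2)² = 4
Cov(A,B) = 2 − (0.75)(2) = 0.5
V(A + B) = (1)²·0.9375 + (1)²·4 + 2·(1)·(1)·0.5 = 5.9375

5.938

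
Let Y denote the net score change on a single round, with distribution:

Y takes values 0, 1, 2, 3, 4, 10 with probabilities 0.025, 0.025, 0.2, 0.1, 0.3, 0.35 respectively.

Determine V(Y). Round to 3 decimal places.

12.094

E[Y] = (0)(0.025) + (1)(0.025) + (2)(0.2) + (3)(0.1) + (4)(0.3) + (10)(0.35) = 5.425
E[Y²] = (0)²(0.025) + (1)²(0.025) + (2)²(0.2) + (3)²(0.1) + (4)²(0.3) + (10)²(0.35) = 41.525
V(Y) = E[Y²] − (E[Y])² = 41.525 − (5.425)² = 12.094375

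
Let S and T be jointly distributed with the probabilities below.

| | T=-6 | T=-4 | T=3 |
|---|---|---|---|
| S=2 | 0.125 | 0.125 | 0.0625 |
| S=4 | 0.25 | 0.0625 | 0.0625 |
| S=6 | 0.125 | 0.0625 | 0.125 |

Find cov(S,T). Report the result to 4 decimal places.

E[S] = 4,  E[T] = -3.25
E[ST] = -12.125
cov(S,T) = E[ST] − E[S]E[T] = -12.125 − (4)(-3.25) = 0.875

0.8750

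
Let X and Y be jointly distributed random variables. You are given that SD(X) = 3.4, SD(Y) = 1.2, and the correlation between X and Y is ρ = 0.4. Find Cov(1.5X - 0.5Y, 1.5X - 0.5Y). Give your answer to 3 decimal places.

23.922

V(X) = (3.4)² = 11.56;  V(Y) = (1.2)² = 1.44
Cov(X,Y) = ρ·SD(X)·SD(Y) = 0.4·3.4·1.2 = 1.632
Cov(1.5X - 0.5Y, 1.5X - 0.5Y) = (1.5)(1.5)V(X) + (-0.5)(-0.5)V(Y) + [(1.5)(-0.5) + (-0.5)(1.5)]Cov(X,Y)
= 2.25·11.56 + 0.25·1.44 + -1.5·1.632 = 23.922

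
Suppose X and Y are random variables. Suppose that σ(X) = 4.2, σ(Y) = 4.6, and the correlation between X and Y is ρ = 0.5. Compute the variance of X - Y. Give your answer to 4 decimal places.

19.4800

V(X) = (4.2)² = 17.64;  V(Y) = (4.6)² = 21.16
cov(X,Y) = ρ·σ(X)·σ(Y) = 0.5·4.2·4.6 = 9.66
V(X - Y) = (1)²·V(X) + (-1)²·V(Y) + 2·(1)·(-1)·cov(X,Y)
= 1·17.64 + 1·21.16 + -2·9.66 = 19.48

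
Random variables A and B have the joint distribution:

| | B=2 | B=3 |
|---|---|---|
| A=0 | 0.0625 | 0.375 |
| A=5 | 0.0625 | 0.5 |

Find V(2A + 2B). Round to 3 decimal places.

25.359

E[A] = 2.8125,  E[B] = 2.875,  E[AB] = 8.125
V(A) = 14.0625 − (2.8125)² = 6.15234375;  V(B) = 8.375 − (2.875)² = 0.109375
Cov(A,B) = 8.125 − (2.8125)(2.875) = 0.0390625
V(2A + 2B) = (2)²·6.15234375 + (2)²·0.109375 + 2·(2)·(2)·0.0390625 = 25.359375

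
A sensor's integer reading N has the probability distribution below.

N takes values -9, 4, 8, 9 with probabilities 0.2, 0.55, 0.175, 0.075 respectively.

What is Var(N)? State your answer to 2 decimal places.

36.15

E[N] = (-9)(0.2) + (4)(0.55) + (8)(0.175) + (9)(0.075) = 2.475
E[N²] = (-9)²(0.2) + (4)²(0.55) + (8)²(0.175) + (9)²(0.075) = 42.275
Var(N) = E[N²] − (E[N])² = 42.275 − (2.475)² = 36.149375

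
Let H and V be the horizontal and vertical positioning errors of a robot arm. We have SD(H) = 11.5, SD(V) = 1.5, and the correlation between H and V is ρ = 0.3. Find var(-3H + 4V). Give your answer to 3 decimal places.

var(H) = (11.5)² = 132.25;  var(V) = (1.5)² = 2.25
Cov(H,V) = ρ·SD(H)·SD(V) = 0.3·11.5·1.5 = 5.175
var(-3H + 4V) = (-3)²·var(H) + (4)²·var(V) + 2·(-3)·(4)·Cov(H,V)
= 9·132.25 + 16·2.25 + -24·5.175 = 1102.05

1102.050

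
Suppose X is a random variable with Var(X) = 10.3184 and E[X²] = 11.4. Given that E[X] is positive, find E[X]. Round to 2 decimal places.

1.04

(E[X])² = E[X²] − Var(X) = 11.4 − 10.3184 = 1.0816
E[X] = √1.0816 = 1.04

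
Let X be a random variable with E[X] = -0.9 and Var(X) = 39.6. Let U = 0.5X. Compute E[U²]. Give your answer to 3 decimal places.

10.103

E[0.5X] = 0.5·-0.9 = -0.45
Var(0.5X) = (0.5)²·39.6 = 9.9
E[U²] = Var(U) + (E[U])² = 9.9 + (-0.45)² = 10.1025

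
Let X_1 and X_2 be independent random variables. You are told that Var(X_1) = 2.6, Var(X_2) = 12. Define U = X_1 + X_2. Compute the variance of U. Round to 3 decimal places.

By independence, Var(U) = (1)²Var(X_1) + (1)²Var(X_2)
= (1)²·2.6 + (1)²·12 = 14.6

14.600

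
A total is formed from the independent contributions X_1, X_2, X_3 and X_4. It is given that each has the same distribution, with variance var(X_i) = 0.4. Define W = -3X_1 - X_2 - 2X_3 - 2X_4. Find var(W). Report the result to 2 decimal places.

By independence, var(W) = (-3)²var(X_1) + (-1)²var(X_2) + (-2)²var(X_3) + (-2)²var(X_4)
= (-3)²·0.4 + (-1)²·0.4 + (-2)²·0.4 + (-2)²·0.4 = 7.2

7.20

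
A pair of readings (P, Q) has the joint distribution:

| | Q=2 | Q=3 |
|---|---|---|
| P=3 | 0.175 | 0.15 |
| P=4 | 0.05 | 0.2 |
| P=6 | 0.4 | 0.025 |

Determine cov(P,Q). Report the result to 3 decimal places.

-0.297

E[P] = 4.525,  E[Q] = 2.375
E[PQ] = 10.45
cov(P,Q) = E[PQ] − E[P]E[Q] = 10.45 − (4.525)(2.375) = -0.296875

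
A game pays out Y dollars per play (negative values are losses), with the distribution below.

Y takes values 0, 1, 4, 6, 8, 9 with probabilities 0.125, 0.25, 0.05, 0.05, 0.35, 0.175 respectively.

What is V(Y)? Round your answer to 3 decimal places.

13.159

E[Y] = (0)(0.125) + (1)(0.25) + (4)(0.05) + (6)(0.05) + (8)(0.35) + (9)(0.175) = 5.125
E[Y²] = (0)²(0.125) + (1)²(0.25) + (4)²(0.05) + (6)²(0.05) + (8)²(0.35) + (9)²(0.175) = 39.425
V(Y) = E[Y²] − (E[Y])² = 39.425 − (5.125)² = 13.159375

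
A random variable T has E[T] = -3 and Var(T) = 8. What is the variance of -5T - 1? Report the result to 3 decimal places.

Var(-5T - 1) = (-5)²·Var(T) = 25·8 = 200

200.000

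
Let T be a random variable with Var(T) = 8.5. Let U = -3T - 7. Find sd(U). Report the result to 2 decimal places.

8.75

Var(-3T - 7) = (-3)²·8.5 = 76.5
sd(U) = √76.5 ≈ 8.75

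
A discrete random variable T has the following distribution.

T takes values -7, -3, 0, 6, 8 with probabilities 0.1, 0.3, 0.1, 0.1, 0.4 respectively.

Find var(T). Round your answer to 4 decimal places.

31.9600

E[T] = (-7)(0.1) + (-3)(0.3) + (0)(0.1) + (6)(0.1) + (8)(0.4) = 2.2
E[T²] = (-7)²(0.1) + (-3)²(0.3) + (0)²(0.1) + (6)²(0.1) + (8)²(0.4) = 36.8
var(T) = E[T²] − (E[T])² = 36.8 − (2.2)² = 31.96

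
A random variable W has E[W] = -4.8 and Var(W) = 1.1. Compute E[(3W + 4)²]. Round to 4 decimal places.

118.0600

E[3W + 4] = 3·-4.8 + 4 = -10.4
Var(3W + 4) = (3)²·1.1 = 9.9
E[(3W + 4)²] = Var((3W + 4)) + (E[(3W + 4)])² = 9.9 + (-10.4)² = 118.06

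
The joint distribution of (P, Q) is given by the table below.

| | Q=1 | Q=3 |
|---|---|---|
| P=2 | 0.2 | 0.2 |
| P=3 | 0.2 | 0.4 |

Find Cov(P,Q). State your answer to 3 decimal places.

0.080

E[P] = 2.6,  E[Q] = 2.2
E[PQ] = 5.8
Cov(P,Q) = E[PQ] − E[P]E[Q] = 5.8 − (2.6)(2.2) = 0.08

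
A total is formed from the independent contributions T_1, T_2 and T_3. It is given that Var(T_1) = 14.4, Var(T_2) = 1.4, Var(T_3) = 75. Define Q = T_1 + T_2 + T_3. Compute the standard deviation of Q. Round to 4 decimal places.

9.5289

By independence, Var(Q) = (1)²Var(T_1) + (1)²Var(T_2) + (1)²Var(T_3)
= (1)²·14.4 + (1)²·1.4 + (1)²·75 = 90.8
SD(Q) = √90.8 ≈ 9.5289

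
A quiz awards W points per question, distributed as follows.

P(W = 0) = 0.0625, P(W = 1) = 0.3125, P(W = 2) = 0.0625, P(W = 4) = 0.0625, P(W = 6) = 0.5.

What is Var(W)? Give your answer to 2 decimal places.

E[W] = (0)(0.0625) + (1)(0.3125) + (2)(0.0625) + (4)(0.0625) + (6)(0.5) = 3.6875
E[W²] = (0)²(0.0625) + (1)²(0.3125) + (2)²(0.0625) + (4)²(0.0625) + (6)²(0.5) = 19.5625
Var(W) = E[W²] − (E[W])² = 19.5625 − (3.6875)² = 5.96484375

5.96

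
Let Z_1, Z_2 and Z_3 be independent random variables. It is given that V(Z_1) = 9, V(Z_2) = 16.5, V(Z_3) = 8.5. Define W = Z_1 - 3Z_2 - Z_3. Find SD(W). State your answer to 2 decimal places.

By independence, V(W) = (1)²V(Z_1) + (-3)²V(Z_2) + (-1)²V(Z_3)
= (1)²·9 + (-3)²·16.5 + (-1)²·8.5 = 166
SD(W) = √166 ≈ 12.88

12.88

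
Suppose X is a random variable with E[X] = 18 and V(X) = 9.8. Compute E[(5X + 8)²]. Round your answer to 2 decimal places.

E[5X + 8] = 5·18 + 8 = 98
V(5X + 8) = (5)²·9.8 = 245
E[(5X + 8)²] = V((5X + 8)) + (E[(5X + 8)])² = 245 + (98)² = 9849

9849.00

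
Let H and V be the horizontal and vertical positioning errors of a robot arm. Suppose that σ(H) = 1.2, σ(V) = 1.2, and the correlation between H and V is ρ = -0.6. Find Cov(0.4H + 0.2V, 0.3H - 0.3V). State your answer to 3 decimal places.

Var(H) = (1.2)² = 1.44;  Var(V) = (1.2)² = 1.44
Cov(H,V) = ρ·σ(H)·σ(V) = -0.6·1.2·1.2 = -0.864
Cov(0.4H + 0.2V, 0.3H - 0.3V) = (0.4)(0.3)Var(H) + (0.2)(-0.3)Var(V) + [(0.4)(-0.3) + (0.2)(0.3)]Cov(H,V)
= 0.12·1.44 + -0.06·1.44 + -0.06·-0.864 = 0.13824

0.138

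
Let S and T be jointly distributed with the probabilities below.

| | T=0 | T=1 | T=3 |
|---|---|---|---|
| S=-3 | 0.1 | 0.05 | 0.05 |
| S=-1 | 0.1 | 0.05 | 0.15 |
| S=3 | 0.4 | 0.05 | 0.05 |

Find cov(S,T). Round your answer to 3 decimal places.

E[S] = 0.6,  E[T] = 0.9
E[ST] = -0.5
cov(S,T) = E[ST] − E[S]E[T] = -0.5 − (0.6)(0.9) = -1.04

-1.040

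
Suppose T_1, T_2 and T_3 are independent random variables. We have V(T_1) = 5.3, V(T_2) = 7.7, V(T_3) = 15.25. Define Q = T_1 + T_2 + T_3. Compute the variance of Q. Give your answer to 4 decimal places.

By independence, V(Q) = (1)²V(T_1) + (1)²V(T_2) + (1)²V(T_3)
= (1)²·5.3 + (1)²·7.7 + (1)²·15.25 = 28.25

28.2500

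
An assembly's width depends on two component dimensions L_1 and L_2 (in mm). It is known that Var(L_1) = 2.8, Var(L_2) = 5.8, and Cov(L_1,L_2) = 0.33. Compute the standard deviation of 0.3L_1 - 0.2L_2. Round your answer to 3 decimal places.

Var(0.3L_1 - 0.2L_2) = (0.3)²·Var(L_1) + (-0.2)²·Var(L_2) + 2·(0.3)·(-0.2)·Cov(L_1,L_2)
= 0.09·2.8 + 0.04·5.8 + -0.12·0.33 = 0.4444
sd(0.3L_1 - 0.2L_2) = √0.4444 ≈ 0.667

0.667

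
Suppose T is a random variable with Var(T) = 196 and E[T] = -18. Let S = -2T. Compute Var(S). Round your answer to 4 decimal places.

784.0000

Var(-2T) = (-2)²·Var(T) = 4·196 = 784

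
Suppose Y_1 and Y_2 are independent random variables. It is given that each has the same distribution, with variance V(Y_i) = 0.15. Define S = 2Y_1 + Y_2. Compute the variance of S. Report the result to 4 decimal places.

0.7500

By independence, V(S) = (2)²V(Y_1) + (1)²V(Y_2)
= (2)²·0.15 + (1)²·0.15 = 0.75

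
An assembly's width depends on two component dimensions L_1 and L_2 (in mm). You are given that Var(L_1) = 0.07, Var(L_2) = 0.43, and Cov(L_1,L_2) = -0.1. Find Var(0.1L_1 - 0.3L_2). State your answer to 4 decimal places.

Var(0.1L_1 - 0.3L_2) = (0.1)²·Var(L_1) + (-0.3)²·Var(L_2) + 2·(0.1)·(-0.3)·Cov(L_1,L_2)
= 0.01·0.07 + 0.09·0.43 + -0.06·-0.1 = 0.0454

0.0454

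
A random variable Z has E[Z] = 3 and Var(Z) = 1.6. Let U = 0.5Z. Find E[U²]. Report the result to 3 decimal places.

E[0.5Z] = 0.5·3 = 1.5
Var(0.5Z) = (0.5)²·1.6 = 0.4
E[U²] = Var(U) + (E[U])² = 0.4 + (1.5)² = 2.65

2.650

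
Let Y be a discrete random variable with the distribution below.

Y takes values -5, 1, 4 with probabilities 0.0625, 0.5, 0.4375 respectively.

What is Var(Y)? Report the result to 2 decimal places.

5.31

E[Y] = (-5)(0.0625) + (1)(0.5) + (4)(0.4375) = 1.9375
E[Y²] = (-5)²(0.0625) + (1)²(0.5) + (4)²(0.4375) = 9.0625
Var(Y) = E[Y²] − (E[Y])² = 9.0625 − (1.9375)² = 5.30859375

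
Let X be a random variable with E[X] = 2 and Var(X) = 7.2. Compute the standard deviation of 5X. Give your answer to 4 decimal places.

13.4164

Var(5X) = (5)²·7.2 = 180
SD(5X) = √180 ≈ 13.4164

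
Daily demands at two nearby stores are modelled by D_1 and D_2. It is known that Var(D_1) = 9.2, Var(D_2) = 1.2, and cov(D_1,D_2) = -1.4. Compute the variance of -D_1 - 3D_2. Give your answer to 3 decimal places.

Var(-D_1 - 3D_2) = (-1)²·Var(D_1) + (-3)²·Var(D_2) + 2·(-1)·(-3)·cov(D_1,D_2)
= 1·9.2 + 9·1.2 + 6·-1.4 = 11.6

11.600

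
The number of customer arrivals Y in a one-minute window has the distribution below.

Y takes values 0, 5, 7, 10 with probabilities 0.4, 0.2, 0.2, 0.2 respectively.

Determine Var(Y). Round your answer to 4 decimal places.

E[Y] = (0)(0.4) + (5)(0.2) + (7)(0.2) + (10)(0.2) = 4.4
E[Y²] = (0)²(0.4) + (5)²(0.2) + (7)²(0.2) + (10)²(0.2) = 34.8
Var(Y) = E[Y²] − (E[Y])² = 34.8 − (4.4)² = 15.44

15.4400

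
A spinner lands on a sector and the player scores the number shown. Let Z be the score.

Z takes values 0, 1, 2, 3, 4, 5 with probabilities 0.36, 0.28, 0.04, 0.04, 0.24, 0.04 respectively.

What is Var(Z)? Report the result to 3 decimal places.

2.950

E[Z] = (0)(0.36) + (1)(0.28) + (2)(0.04) + (3)(0.04) + (4)(0.24) + (5)(0.04) = 1.64
E[Z²] = (0)²(0.36) + (1)²(0.28) + (2)²(0.04) + (3)²(0.04) + (4)²(0.24) + (5)²(0.04) = 5.64
Var(Z) = E[Z²] − (E[Z])² = 5.64 − (1.64)² = 2.9504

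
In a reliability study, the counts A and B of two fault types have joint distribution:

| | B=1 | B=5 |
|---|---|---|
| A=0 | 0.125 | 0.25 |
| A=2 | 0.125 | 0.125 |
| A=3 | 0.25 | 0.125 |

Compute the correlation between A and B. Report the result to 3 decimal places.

E[A] = 1.625,  E[B] = 3
E[AB] = 4.125
cov(A,B) = E[AB] − E[A]E[B] = 4.125 − (1.625)(3) = -0.75
var(A) = 1.734375,  var(B) = 4
ρ = -0.75 / √(1.734375·4) ≈ -0.285

-0.285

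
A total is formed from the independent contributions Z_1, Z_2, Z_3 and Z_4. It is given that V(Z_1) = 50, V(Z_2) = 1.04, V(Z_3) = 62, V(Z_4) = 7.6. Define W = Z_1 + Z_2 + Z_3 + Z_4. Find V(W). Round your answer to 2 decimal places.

120.64

By independence, V(W) = (1)²V(Z_1) + (1)²V(Z_2) + (1)²V(Z_3) + (1)²V(Z_4)
= (1)²·50 + (1)²·1.04 + (1)²·62 + (1)²·7.6 = 120.64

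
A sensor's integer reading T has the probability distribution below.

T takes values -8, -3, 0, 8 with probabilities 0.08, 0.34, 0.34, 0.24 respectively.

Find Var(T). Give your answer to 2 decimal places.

23.47

E[T] = (-8)(0.08) + (-3)(0.34) + (0)(0.34) + (8)(0.24) = 0.26
E[T²] = (-8)²(0.08) + (-3)²(0.34) + (0)²(0.34) + (8)²(0.24) = 23.54
Var(T) = E[T²] − (E[T])² = 23.54 − (0.26)² = 23.4724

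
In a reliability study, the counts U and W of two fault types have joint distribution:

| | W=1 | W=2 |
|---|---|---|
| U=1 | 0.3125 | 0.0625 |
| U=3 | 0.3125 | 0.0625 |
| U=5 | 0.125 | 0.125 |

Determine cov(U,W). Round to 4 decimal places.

0.1875

E[U] = 2.75,  E[W] = 1.25
E[UW] = 3.625
cov(U,W) = E[UW] − E[U]E[W] = 3.625 − (2.75)(1.25) = 0.1875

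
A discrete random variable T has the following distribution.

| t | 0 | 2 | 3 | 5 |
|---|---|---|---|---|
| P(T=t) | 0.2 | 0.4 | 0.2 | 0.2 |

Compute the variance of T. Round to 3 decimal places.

2.640

E[T] = (0)(0.2) + (2)(0.4) + (3)(0.2) + (5)(0.2) = 2.4
E[T²] = (0)²(0.2) + (2)²(0.4) + (3)²(0.2) + (5)²(0.2) = 8.4
V(T) = E[T²] − (E[T])² = 8.4 − (2.4)² = 2.64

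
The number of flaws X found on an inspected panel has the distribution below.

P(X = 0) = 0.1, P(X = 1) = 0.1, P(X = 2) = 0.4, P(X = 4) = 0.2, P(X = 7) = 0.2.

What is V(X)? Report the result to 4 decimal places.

E[X] = (0)(0.1) + (1)(0.1) + (2)(0.4) + (4)(0.2) + (7)(0.2) = 3.1
E[X²] = (0)²(0.1) + (1)²(0.1) + (2)²(0.4) + (4)²(0.2) + (7)²(0.2) = 14.7
V(X) = E[X²] − (E[X])² = 14.7 − (3.1)² = 5.09

5.0900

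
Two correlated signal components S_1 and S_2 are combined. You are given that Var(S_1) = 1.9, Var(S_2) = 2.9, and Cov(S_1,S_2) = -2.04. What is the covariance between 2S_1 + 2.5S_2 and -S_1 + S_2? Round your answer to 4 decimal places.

4.4700

Cov(2S_1 + 2.5S_2, -S_1 + S_2) = (2)(-1)Var(S_1) + (2.5)(1)Var(S_2) + [(2)(1) + (2.5)(-1)]Cov(S_1,S_2)
= -2·1.9 + 2.5·2.9 + -0.5·-2.04 = 4.47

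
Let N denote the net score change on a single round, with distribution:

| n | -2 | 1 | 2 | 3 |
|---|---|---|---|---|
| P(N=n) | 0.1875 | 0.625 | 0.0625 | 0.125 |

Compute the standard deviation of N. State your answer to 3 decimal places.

E[N] = (-2)(0.1875) + (1)(0.625) + (2)(0.0625) + (3)(0.125) = 0.75
E[N²] = (-2)²(0.1875) + (1)²(0.625) + (2)²(0.0625) + (3)²(0.125) = 2.75
Var(N) = E[N²] − (E[N])² = 2.75 − (0.75)² = 2.1875
SD(N) = √2.1875 ≈ 1.479

1.479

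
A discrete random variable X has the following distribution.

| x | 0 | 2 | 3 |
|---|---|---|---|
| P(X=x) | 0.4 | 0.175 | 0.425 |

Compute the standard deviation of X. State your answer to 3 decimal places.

E[X] = (0)(0.4) + (2)(0.175) + (3)(0.425) = 1.625
E[X²] = (0)²(0.4) + (2)²(0.175) + (3)²(0.425) = 4.525
V(X) = E[X²] − (E[X])² = 4.525 − (1.625)² = 1.884375
sd(X) = √1.884375 ≈ 1.373

1.373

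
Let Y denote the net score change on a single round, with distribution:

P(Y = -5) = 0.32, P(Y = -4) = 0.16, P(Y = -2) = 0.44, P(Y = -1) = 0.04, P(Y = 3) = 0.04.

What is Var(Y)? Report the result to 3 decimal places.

E[Y] = (-5)(0.32) + (-4)(0.16) + (-2)(0.44) + (-1)(0.04) + (3)(0.04) = -3.04
E[Y²] = (-5)²(0.32) + (-4)²(0.16) + (-2)²(0.44) + (-1)²(0.04) + (3)²(0.04) = 12.72
Var(Y) = E[Y²] − (E[Y])² = 12.72 − (-3.04)² = 3.4784

3.478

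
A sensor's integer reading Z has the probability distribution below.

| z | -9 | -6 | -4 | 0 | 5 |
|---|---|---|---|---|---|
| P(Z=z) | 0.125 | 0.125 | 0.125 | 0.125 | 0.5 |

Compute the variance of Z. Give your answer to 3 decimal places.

E[Z] = (-9)(0.125) + (-6)(0.125) + (-4)(0.125) + (0)(0.125) + (5)(0.5) = 0.125
E[Z²] = (-9)²(0.125) + (-6)²(0.125) + (-4)²(0.125) + (0)²(0.125) + (5)²(0.5) = 29.125
Var(Z) = E[Z²] − (E[Z])² = 29.125 − (0.125)² = 29.109375

29.109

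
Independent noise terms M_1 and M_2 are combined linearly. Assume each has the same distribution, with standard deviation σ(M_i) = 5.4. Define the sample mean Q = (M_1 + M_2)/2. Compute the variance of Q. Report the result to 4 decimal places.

Var(M_i) = (5.4)² = 29.16
By independence, Var(Q) = (0.5)²Var(M_1) + (0.5)²Var(M_2)
= (0.5)²·29.16 + (0.5)²·29.16 = 14.58

14.5800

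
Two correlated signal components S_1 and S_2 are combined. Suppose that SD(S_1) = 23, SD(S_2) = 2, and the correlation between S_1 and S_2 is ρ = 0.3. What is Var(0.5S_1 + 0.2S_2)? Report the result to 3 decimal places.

Var(S_1) = (23)² = 529;  Var(S_2) = (2)² = 4
Cov(S_1,S_2) = ρ·SD(S_1)·SD(S_2) = 0.3·23·2 = 13.8
Var(0.5S_1 + 0.2S_2) = (0.5)²·Var(S_1) + (0.2)²·Var(S_2) + 2·(0.5)·(0.2)·Cov(S_1,S_2)
= 0.25·529 + 0.04·4 + 0.2·13.8 = 135.17

135.170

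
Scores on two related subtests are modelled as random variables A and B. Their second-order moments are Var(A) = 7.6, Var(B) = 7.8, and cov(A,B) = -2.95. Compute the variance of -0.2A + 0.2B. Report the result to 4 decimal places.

0.8520

Var(-0.2A + 0.2B) = (-0.2)²·Var(A) + (0.2)²·Var(B) + 2·(-0.2)·(0.2)·cov(A,B)
= 0.04·7.6 + 0.04·7.8 + -0.08·-2.95 = 0.852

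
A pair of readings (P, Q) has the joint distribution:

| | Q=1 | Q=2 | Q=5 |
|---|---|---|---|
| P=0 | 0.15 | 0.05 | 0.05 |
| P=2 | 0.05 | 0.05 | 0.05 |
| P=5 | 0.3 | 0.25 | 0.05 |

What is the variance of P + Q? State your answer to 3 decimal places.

5.788

E[P] = 3.3,  E[Q] = 1.95,  E[PQ] = 6.05
Var(P) = 15.6 − (3.3)² = 4.71;  Var(Q) = 5.65 − (1.95)² = 1.8475
Cov(P,Q) = 6.05 − (3.3)(1.95) = -0.385
Var(P + Q) = (1)²·4.71 + (1)²·1.8475 + 2·(1)·(1)·-0.385 = 5.7875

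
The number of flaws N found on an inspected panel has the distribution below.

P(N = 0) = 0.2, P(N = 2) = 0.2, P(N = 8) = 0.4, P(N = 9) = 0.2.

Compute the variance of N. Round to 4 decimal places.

13.4400

E[N] = (0)(0.2) + (2)(0.2) + (8)(0.4) + (9)(0.2) = 5.4
E[N²] = (0)²(0.2) + (2)²(0.2) + (8)²(0.4) + (9)²(0.2) = 42.6
var(N) = E[N²] − (E[N])² = 42.6 − (5.4)² = 13.44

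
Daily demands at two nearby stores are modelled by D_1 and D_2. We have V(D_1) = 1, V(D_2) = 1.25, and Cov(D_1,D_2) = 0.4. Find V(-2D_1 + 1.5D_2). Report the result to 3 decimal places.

4.413

V(-2D_1 + 1.5D_2) = (-2)²·V(D_1) + (1.5)²·V(D_2) + 2·(-2)·(1.5)·Cov(D_1,D_2)
= 4·1 + 2.25·1.25 + -6·0.4 = 4.4125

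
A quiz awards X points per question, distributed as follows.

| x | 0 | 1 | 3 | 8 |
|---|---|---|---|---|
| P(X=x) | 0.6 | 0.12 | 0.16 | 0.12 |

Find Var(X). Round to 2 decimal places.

E[X] = (0)(0.6) + (1)(0.12) + (3)(0.16) + (8)(0.12) = 1.56
E[X²] = (0)²(0.6) + (1)²(0.12) + (3)²(0.16) + (8)²(0.12) = 9.24
Var(X) = E[X²] − (E[X])² = 9.24 − (1.56)² = 6.8064

6.81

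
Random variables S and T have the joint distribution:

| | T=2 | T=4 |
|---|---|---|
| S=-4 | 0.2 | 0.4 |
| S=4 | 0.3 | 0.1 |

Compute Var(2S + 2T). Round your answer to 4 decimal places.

E[S] = -0.8,  E[T] = 3,  E[ST] = -4
Var(S) = 16 − (-0.8)² = 15.36;  Var(T) = 10 − (3)² = 1
cov(S,T) = -4 − (-0.8)(3) = -1.6
Var(2S + 2T) = (2)²·15.36 + (2)²·1 + 2·(2)·(2)·-1.6 = 52.64

52.6400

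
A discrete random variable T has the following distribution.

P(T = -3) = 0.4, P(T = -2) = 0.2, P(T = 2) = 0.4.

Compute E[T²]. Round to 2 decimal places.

E[T²] = (-3)²(0.4) + (-2)²(0.2) + (2)²(0.4) = 6

6.00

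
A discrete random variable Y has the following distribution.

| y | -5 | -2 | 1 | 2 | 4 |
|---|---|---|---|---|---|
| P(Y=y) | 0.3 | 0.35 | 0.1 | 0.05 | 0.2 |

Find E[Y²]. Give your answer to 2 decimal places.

12.40

E[Y²] = (-5)²(0.3) + (-2)²(0.35) + (1)²(0.1) + (2)²(0.05) + (4)²(0.2) = 12.4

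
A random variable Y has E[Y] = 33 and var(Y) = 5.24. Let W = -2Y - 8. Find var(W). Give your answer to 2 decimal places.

var(-2Y - 8) = (-2)²·var(Y) = 4·5.24 = 20.96

20.96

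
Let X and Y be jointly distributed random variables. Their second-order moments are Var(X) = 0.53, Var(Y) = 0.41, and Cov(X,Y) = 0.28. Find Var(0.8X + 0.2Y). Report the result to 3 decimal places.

Var(0.8X + 0.2Y) = (0.8)²·Var(X) + (0.2)²·Var(Y) + 2·(0.8)·(0.2)·Cov(X,Y)
= 0.64·0.53 + 0.04·0.41 + 0.32·0.28 = 0.4452

0.445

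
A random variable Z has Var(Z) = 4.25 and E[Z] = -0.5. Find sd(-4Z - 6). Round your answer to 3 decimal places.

8.246

Var(-4Z - 6) = (-4)²·4.25 = 68
sd(-4Z - 6) = √68 ≈ 8.246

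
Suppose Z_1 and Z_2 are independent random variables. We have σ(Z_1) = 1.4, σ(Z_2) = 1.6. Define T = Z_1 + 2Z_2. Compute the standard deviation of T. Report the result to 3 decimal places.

Var(Z_1) = 1.96, Var(Z_2) = 2.56
By independence, Var(T) = (1)²Var(Z_1) + (2)²Var(Z_2)
= (1)²·1.96 + (2)²·2.56 = 12.2
σ(T) = √12.2 ≈ 3.493

3.493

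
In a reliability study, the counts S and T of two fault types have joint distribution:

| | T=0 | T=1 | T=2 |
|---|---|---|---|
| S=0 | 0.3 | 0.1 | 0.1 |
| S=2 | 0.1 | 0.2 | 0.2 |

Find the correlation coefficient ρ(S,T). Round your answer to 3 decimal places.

E[S] = 1,  E[T] = 0.9
E[ST] = 1.2
Cov(S,T) = E[ST] − E[S]E[T] = 1.2 − (1)(0.9) = 0.3
Var(S) = 1,  Var(T) = 0.69
ρ = 0.3 / √(1·0.69) ≈ 0.361

0.361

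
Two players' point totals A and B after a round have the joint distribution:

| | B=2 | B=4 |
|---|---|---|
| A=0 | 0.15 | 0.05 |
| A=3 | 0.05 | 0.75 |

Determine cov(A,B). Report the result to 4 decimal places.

E[A] = 2.4,  E[B] = 3.6
E[AB] = 9.3
cov(A,B) = E[AB] − E[A]E[B] = 9.3 − (2.4)(3.6) = 0.66

0.6600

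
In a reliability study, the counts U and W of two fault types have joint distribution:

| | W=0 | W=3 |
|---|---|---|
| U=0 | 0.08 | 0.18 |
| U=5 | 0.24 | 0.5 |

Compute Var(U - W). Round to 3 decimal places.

E[U] = 3.7,  E[W] = 2.04,  E[UW] = 7.5
Var(U) = 18.5 − (3.7)² = 4.81;  Var(W) = 6.12 − (2.04)² = 1.9584
Cov(U,W) = 7.5 − (3.7)(2.04) = -0.048
Var(U - W) = (1)²·4.81 + (-1)²·1.9584 + 2·(1)·(-1)·-0.048 = 6.8644

6.864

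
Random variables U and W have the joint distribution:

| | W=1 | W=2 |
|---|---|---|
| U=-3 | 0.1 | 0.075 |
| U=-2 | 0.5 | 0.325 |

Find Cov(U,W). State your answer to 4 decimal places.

-0.0050

E[U] = -2.175,  E[W] = 1.4
E[UW] = -3.05
Cov(U,W) = E[UW] − E[U]E[W] = -3.05 − (-2.175)(1.4) = -0.005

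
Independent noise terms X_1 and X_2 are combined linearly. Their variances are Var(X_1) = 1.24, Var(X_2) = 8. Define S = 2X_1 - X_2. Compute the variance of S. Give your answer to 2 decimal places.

12.96

By independence, Var(S) = (2)²Var(X_1) + (-1)²Var(X_2)
= (2)²·1.24 + (-1)²·8 = 12.96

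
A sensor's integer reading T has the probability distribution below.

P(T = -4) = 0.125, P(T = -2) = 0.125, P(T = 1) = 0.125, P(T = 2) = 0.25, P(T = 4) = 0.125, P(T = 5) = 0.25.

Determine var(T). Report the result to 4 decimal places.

9.2344

E[T] = (-4)(0.125) + (-2)(0.125) + (1)(0.125) + (2)(0.25) + (4)(0.125) + (5)(0.25) = 1.625
E[T²] = (-4)²(0.125) + (-2)²(0.125) + (1)²(0.125) + (2)²(0.25) + (4)²(0.125) + (5)²(0.25) = 11.875
var(T) = E[T²] − (E[T])² = 11.875 − (1.625)² = 9.234375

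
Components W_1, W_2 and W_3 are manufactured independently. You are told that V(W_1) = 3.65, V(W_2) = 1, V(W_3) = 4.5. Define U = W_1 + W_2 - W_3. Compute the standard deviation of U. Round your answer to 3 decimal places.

By independence, V(U) = (1)²V(W_1) + (1)²V(W_2) + (-1)²V(W_3)
= (1)²·3.65 + (1)²·1 + (-1)²·4.5 = 9.15
sd(U) = √9.15 ≈ 3.025

3.025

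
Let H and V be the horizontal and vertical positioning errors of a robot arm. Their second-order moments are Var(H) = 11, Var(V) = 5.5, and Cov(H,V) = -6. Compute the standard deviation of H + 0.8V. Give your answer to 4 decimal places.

Var(H + 0.8V) = (1)²·Var(H) + (0.8)²·Var(V) + 2·(1)·(0.8)·Cov(H,V)
= 1·11 + 0.64·5.5 + 1.6·-6 = 4.92
SD(H + 0.8V) = √4.92 ≈ 2.2181

2.2181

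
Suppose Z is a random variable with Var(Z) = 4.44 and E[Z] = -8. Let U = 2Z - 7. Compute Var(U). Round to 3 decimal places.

17.760

Var(2Z - 7) = (2)²·Var(Z) = 4·4.44 = 17.76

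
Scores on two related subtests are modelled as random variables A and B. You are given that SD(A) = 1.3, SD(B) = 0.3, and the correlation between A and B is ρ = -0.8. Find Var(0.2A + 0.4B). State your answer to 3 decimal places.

0.032

Var(A) = (1.3)² = 1.69;  Var(B) = (0.3)² = 0.09
Cov(A,B) = ρ·SD(A)·SD(B) = -0.8·1.3·0.3 = -0.312
Var(0.2A + 0.4B) = (0.2)²·Var(A) + (0.4)²·Var(B) + 2·(0.2)·(0.4)·Cov(A,B)
= 0.04·1.69 + 0.16·0.09 + 0.16·-0.312 = 0.03208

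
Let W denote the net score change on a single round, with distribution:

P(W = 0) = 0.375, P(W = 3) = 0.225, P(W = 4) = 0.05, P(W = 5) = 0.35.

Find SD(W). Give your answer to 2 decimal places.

2.16

E[W] = (0)(0.375) + (3)(0.225) + (4)(0.05) + (5)(0.35) = 2.625
E[W²] = (0)²(0.375) + (3)²(0.225) + (4)²(0.05) + (5)²(0.35) = 11.575
Var(W) = E[W²] − (E[W])² = 11.575 − (2.625)² = 4.684375
SD(W) = √4.684375 ≈ 2.16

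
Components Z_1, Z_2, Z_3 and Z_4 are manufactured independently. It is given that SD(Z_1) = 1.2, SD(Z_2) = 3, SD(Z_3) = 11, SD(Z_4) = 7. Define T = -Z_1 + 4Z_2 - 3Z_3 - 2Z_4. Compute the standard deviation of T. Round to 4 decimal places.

37.8212

Var(Z_1) = 1.44, Var(Z_2) = 9, Var(Z_3) = 121, Var(Z_4) = 49
By independence, Var(T) = (-1)²Var(Z_1) + (4)²Var(Z_2) + (-3)²Var(Z_3) + (-2)²Var(Z_4)
= (-1)²·1.44 + (4)²·9 + (-3)²·121 + (-2)²·49 = 1430.44
SD(T) = √1430.44 ≈ 37.8212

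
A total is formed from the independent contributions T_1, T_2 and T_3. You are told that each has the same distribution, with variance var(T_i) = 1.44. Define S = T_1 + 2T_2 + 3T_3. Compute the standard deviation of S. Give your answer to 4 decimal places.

By independence, var(S) = (1)²var(T_1) + (2)²var(T_2) + (3)²var(T_3)
= (1)²·1.44 + (2)²·1.44 + (3)²·1.44 = 20.16
σ(S) = √20.16 ≈ 4.4900

4.4900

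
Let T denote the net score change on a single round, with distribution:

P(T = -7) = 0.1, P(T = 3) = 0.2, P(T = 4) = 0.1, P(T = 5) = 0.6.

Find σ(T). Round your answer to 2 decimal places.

E[T] = (-7)(0.1) + (3)(0.2) + (4)(0.1) + (5)(0.6) = 3.3
E[T²] = (-7)²(0.1) + (3)²(0.2) + (4)²(0.1) + (5)²(0.6) = 23.3
var(T) = E[T²] − (E[T])² = 23.3 − (3.3)² = 12.41
σ(T) = √12.41 ≈ 3.52

3.52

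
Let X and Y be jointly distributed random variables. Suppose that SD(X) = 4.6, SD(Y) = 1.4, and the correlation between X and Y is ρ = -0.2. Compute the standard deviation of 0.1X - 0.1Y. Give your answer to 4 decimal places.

0.5069

V(X) = (4.6)² = 21.16;  V(Y) = (1.4)² = 1.96
Cov(X,Y) = ρ·SD(X)·SD(Y) = -0.2·4.6·1.4 = -1.288
V(0.1X - 0.1Y) = (0.1)²·V(X) + (-0.1)²·V(Y) + 2·(0.1)·(-0.1)·Cov(X,Y)
= 0.01·21.16 + 0.01·1.96 + -0.02·-1.288 = 0.25696
SD(0.1X - 0.1Y) = √0.25696 ≈ 0.5069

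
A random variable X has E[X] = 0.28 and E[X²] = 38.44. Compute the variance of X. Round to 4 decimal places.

38.3616

Var(X) = 38.44 − (0.28)² = 38.3616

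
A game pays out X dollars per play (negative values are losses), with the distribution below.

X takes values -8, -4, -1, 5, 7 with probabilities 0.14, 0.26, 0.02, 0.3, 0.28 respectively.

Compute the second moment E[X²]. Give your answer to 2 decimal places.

34.36

E[X²] = (-8)²(0.14) + (-4)²(0.26) + (-1)²(0.02) + (5)²(0.3) + (7)²(0.28) = 34.36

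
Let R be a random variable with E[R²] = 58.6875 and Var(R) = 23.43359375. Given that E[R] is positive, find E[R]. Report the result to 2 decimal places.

(E[R])² = E[R²] − Var(R) = 58.6875 − 23.43359375 = 35.25390625
E[R] = √35.25390625 = 5.9375

5.94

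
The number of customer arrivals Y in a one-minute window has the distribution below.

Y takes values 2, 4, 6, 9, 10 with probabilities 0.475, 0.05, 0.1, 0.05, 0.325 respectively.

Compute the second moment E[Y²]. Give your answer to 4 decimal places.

E[Y²] = (2)²(0.475) + (4)²(0.05) + (6)²(0.1) + (9)²(0.05) + (10)²(0.325) = 42.85

42.8500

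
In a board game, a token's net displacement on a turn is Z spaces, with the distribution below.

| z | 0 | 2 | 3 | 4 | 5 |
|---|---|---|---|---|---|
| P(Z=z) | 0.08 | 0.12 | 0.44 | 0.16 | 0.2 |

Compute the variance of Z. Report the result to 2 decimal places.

1.76

E[Z] = (0)(0.08) + (2)(0.12) + (3)(0.44) + (4)(0.16) + (5)(0.2) = 3.2
E[Z²] = (0)²(0.08) + (2)²(0.12) + (3)²(0.44) + (4)²(0.16) + (5)²(0.2) = 12
var(Z) = E[Z²] − (E[Z])² = 12 − (3.2)² = 1.76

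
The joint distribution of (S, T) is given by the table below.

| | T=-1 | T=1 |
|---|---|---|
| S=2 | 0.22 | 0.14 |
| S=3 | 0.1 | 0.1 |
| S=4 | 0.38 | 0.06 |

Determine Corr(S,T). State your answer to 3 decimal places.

E[S] = 3.08,  E[T] = -0.4
E[ST] = -1.44
cov(S,T) = E[ST] − E[S]E[T] = -1.44 − (3.08)(-0.4) = -0.208
var(S) = 0.7936,  var(T) = 0.84
ρ = -0.208 / √(0.7936·0.84) ≈ -0.255

-0.255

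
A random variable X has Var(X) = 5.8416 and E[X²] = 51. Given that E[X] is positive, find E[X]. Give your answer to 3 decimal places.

(E[X])² = E[X²] − Var(X) = 51 − 5.8416 = 45.1584
E[X] = √45.1584 = 6.72

6.720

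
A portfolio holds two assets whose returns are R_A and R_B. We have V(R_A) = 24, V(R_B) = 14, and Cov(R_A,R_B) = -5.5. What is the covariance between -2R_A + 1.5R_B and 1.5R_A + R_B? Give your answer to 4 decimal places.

-52.3750

Cov(-2R_A + 1.5R_B, 1.5R_A + R_B) = (-2)(1.5)V(R_A) + (1.5)(1)V(R_B) + [(-2)(1) + (1.5)(1.5)]Cov(R_A,R_B)
= -3·24 + 1.5·14 + 0.25·-5.5 = -52.375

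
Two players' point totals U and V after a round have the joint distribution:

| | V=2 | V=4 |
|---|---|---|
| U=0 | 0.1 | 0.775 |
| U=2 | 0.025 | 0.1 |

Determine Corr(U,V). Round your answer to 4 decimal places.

E[U] = 0.25,  E[V] = 3.75
E[UV] = 0.9
Cov(U,V) = E[UV] − E[U]E[V] = 0.9 − (0.25)(3.75) = -0.0375
Var(U) = 0.4375,  Var(V) = 0.4375
ρ = -0.0375 / √(0.4375·0.4375) ≈ -0.0857

-0.0857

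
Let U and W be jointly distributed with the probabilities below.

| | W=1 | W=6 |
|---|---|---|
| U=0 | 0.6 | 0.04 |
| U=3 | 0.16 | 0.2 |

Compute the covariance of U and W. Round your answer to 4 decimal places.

1.7040

E[U] = 1.08,  E[W] = 2.2
E[UW] = 4.08
cov(U,W) = E[UW] − E[U]E[W] = 4.08 − (1.08)(2.2) = 1.704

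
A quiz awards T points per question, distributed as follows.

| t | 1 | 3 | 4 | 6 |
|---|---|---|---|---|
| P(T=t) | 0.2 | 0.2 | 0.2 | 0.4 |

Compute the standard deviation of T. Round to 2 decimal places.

1.90

E[T] = (1)(0.2) + (3)(0.2) + (4)(0.2) + (6)(0.4) = 4
E[T²] = (1)²(0.2) + (3)²(0.2) + (4)²(0.2) + (6)²(0.4) = 19.6
V(T) = E[T²] − (E[T])² = 19.6 − (4)² = 3.6
SD(T) = √3.6 ≈ 1.90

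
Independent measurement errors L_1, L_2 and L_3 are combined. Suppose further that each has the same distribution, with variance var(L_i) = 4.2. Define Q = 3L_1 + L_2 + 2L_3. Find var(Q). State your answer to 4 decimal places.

58.8000

By independence, var(Q) = (3)²var(L_1) + (1)²var(L_2) + (2)²var(L_3)
= (3)²·4.2 + (1)²·4.2 + (2)²·4.2 = 58.8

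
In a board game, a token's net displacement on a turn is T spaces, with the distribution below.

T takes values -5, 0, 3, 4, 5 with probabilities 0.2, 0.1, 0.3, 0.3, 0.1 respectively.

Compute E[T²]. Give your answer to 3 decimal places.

15.000

E[T²] = (-5)²(0.2) + (0)²(0.1) + (3)²(0.3) + (4)²(0.3) + (5)²(0.1) = 15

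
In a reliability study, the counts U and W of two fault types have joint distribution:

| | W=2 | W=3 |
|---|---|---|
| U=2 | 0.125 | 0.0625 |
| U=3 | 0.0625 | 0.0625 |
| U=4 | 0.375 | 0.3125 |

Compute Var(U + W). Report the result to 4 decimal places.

E[U] = 3.5,  E[W] = 2.4375,  E[UW] = 8.5625
Var(U) = 12.875 − (3.5)² = 0.625;  Var(W) = 6.1875 − (2.4375)² = 0.24609375
Cov(U,W) = 8.5625 − (3.5)(2.4375) = 0.03125
Var(U + W) = (1)²·0.625 + (1)²·0.24609375 + 2·(1)·(1)·0.03125 = 0.93359375

0.9336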